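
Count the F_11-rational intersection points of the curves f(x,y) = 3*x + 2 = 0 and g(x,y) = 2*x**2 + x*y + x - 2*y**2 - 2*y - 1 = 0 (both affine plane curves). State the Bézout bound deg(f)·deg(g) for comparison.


Common zeros: ∅; count = 0; Bézout bound = 2.

deg(f) = 1, deg(g) = 2, so Bézout bound = 2.
Scan x ∈ F_11. For each x, list the y ∈ F_11 with f(x, y) ≡ 0 and those with g(x, y) ≡ 0 (mod 11); the common zeros in that column are the intersection.
  x = 0: f ≡ 0 at y ∈ ∅; g ≡ 0 at y ∈ ∅; common: ∅.
  x = 1: f ≡ 0 at y ∈ ∅; g ≡ 0 at y ∈ ∅; common: ∅.
  x = 2: f ≡ 0 at y ∈ ∅; g ≡ 0 at y ∈ ∅; common: ∅.
  x = 3: f ≡ 0 at y ∈ {0, 1, 2, 3, 4, 5, 6, 7, 8, 9, 10}; g ≡ 0 at y ∈ ∅; common: ∅.
  x = 4: f ≡ 0 at y ∈ ∅; g ≡ 0 at y ∈ {4, 8}; common: ∅.
  x = 5: f ≡ 0 at y ∈ ∅; g ≡ 0 at y ∈ {1, 6}; common: ∅.
  x = 6: f ≡ 0 at y ∈ ∅; g ≡ 0 at y ∈ {0, 2}; common: ∅.
  x = 7: f ≡ 0 at y ∈ ∅; g ≡ 0 at y ∈ ∅; common: ∅.
  x = 8: f ≡ 0 at y ∈ ∅; g ≡ 0 at y ∈ {6, 8}; common: ∅.
  x = 9: f ≡ 0 at y ∈ ∅; g ≡ 0 at y ∈ {2, 7}; common: ∅.
  x = 10: f ≡ 0 at y ∈ ∅; g ≡ 0 at y ∈ {0, 4}; common: ∅.
Collecting: common zeros = ∅, so the count is 0.
Comparison with the Bézout bound: 0 ≤ 2 = deg(f)·deg(g), as expected for curves with no common component (the affine F_11-count falls short of the bound because intersections may lie at infinity, over extension fields, or carry multiplicity).


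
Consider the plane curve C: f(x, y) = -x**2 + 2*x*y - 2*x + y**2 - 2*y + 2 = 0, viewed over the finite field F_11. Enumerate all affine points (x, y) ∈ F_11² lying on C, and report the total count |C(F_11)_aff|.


Affine F_11-points: {(1, 1), (1, 10), (4, 0), (4, 5), (5, 0), (5, 3), (6, 2), (6, 10), (7, 2), (7, 8), (10, 1), (10, 3)}; count = 12.

For each of the 121 pairs (x, y) ∈ F_11², evaluate f(x, y) mod 11. Record the zeros.
  x = 0: [0↦2, 1↦1, 2↦2, 3↦5, 4↦10, 5↦6, 6↦4, 7↦4, 8↦6, 9↦10, 10↦5]  zeros at y ∈ ∅
  x = 1: [0↦10, 1↦0, 2↦3, 3↦8, 4↦4, 5↦2, 6↦2, 7↦4, 8↦8, 9↦3, 10↦0]  zeros at y ∈ {1, 10}
  x = 2: [0↦5, 1↦8, 2↦2, 3↦9, 4↦7, 5↦7, 6↦9, 7↦2, 8↦8, 9↦5, 10↦4]  zeros at y ∈ ∅
  x = 3: [0↦9, 1↦3, 2↦10, 3↦8, 4↦8, 5↦10, 6↦3, 7↦9, 8↦6, 9↦5, 10↦6]  zeros at y ∈ ∅
  x = 4: [0↦0, 1↦7, 2↦5, 3↦5, 4↦7, 5↦0, 6↦6, 7↦3, 8↦2, 9↦3, 10↦6]  zeros at y ∈ {0, 5}
  x = 5: [0↦0, 1↦9, 2↦9, 3↦0, 4↦4, 5↦10, 6↦7, 7↦6, 8↦7, 9↦10, 10↦4]  zeros at y ∈ {0, 3}
  x = 6: [0↦9, 1↦9, 2↦0, 3↦4, 4↦10, 5↦7, 6↦6, 7↦7, 8↦10, 9↦4, 10↦0]  zeros at y ∈ {2, 10}
  x = 7: [0↦5, 1↦7, 2↦0, 3↦6, 4↦3, 5↦2, 6↦3, 7↦6, 8↦0, 9↦7, 10↦5]  zeros at y ∈ {2, 8}
  x = 8: [0↦10, 1↦3, 2↦9, 3↦6, 4↦5, 5↦6, 6↦9, 7↦3, 8↦10, 9↦8, 10↦8]  zeros at y ∈ ∅
  x = 9: [0↦2, 1↦8, 2↦5, 3↦4, 4↦5, 5↦8, 6↦2, 7↦9, 8↦7, 9↦7, 10↦9]  zeros at y ∈ ∅
  x = 10: [0↦3, 1↦0, 2↦10, 3↦0, 4↦3, 5↦8, 6↦4, 7↦2, 8↦2, 9↦4, 10↦8]  zeros at y ∈ {1, 3}
Collecting zeros: affine points = {(1, 1), (1, 10), (4, 0), (4, 5), (5, 0), (5, 3), (6, 2), (6, 10), (7, 2), (7, 8), (10, 1), (10, 3)}.
Total count |C(F_11)_aff| = 12.


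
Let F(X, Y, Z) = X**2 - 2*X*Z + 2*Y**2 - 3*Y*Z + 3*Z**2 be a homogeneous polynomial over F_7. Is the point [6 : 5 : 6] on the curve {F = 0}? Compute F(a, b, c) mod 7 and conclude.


F(6,5,6) ≡ 4 (mod 7); P is NOT on the curve.

Evaluate F(6, 5, 6) term-by-term (mod 7).
  X**2 ↦ 1·36·1·1 = 36
  -2*X*Z ↦ -2·6·1·6 = -72
  2*Y**2 ↦ 2·1·25·1 = 50
  -3*Y*Z ↦ -3·1·5·6 = -90
  3*Z**2 ↦ 3·1·1·36 = 108
Sum: F(6, 5, 6) = (36) + (-72) + (50) + (-90) + (108) = 32.
Reducing mod 7: 32 ≡ 4 (mod 7).
Since F(a, b, c) ≡ 4 ≠ 0 (mod 7), P does NOT lie on the curve.


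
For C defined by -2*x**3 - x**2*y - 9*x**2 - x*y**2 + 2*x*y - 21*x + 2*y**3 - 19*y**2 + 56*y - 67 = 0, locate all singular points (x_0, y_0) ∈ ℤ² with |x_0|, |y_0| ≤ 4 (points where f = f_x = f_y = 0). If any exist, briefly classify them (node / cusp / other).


Singular points: {(-2, 3)}; classification: cusp.

Compute partial derivatives:
  f_x = -6*x**2 - 2*x*y - 18*x - y**2 + 2*y - 21.
  f_y = -x**2 - 2*x*y + 2*x + 6*y**2 - 38*y + 56.
Scan x_0 ∈ {−4, ..., 4}. For each x_0, f_y(x_0, y) is a polynomial in y; find its integer roots y ∈ {−4, ..., 4}, then test f_x and f at those candidates.
  x = -4: f_y(-4, y) = 6*y**2 - 30*y + 32; no integer root y with |y| ≤ 4.
  x = -3: f_y(-3, y) = 6*y**2 - 32*y + 41; no integer root y with |y| ≤ 4.
  x = -2: f_y(-2, y) = 6*y**2 - 34*y + 48; vanishes at y ∈ {3}. (-2, 3): f_x = 0, f = 0 — SINGULAR.
  x = -1: f_y(-1, y) = 6*y**2 - 36*y + 53; no integer root y with |y| ≤ 4.
  x = 0: f_y(0, y) = 6*y**2 - 38*y + 56; vanishes at y ∈ {4}. (0, 4): f_x = -29 ≠ 0.
  x = 1: f_y(1, y) = 6*y**2 - 40*y + 57; no integer root y with |y| ≤ 4.
  x = 2: f_y(2, y) = 6*y**2 - 42*y + 56; no integer root y with |y| ≤ 4.
  x = 3: f_y(3, y) = 6*y**2 - 44*y + 53; no integer root y with |y| ≤ 4.
  x = 4: f_y(4, y) = 6*y**2 - 46*y + 48; no integer root y with |y| ≤ 4.
Only singular point on the grid: (-2, 3).
Classify: substitute x = -2 + u, y = 3 + v and expand: f = -2*u**3 - u**2*v - u*v**2 + 2*v**3 + v**2.
No constant or linear terms (consistent with a singular point). Quadratic part: v**2. Cubic part: -2*u**3 - u**2*v - u*v**2 + 2*v**3.
The quadratic part v**2 is a perfect square, so there is a single (double) tangent line v = 0, i.e. y = 3. Restricting the cubic part to that line (v = 0) leaves -2*u**3 ≠ 0, so f is not divisible by v and the branch is v² ≈ 2*u**3 to lowest order — this is a cusp.
Classification: cusp.


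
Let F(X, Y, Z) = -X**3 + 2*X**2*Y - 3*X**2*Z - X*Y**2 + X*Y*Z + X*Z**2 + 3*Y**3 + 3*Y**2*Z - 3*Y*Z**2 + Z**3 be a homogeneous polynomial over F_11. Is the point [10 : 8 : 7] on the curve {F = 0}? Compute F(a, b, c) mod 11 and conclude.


F(10,8,7) ≡ 0 (mod 11); P is on the curve.

Evaluate F(10, 8, 7) term-by-term (mod 11).
  -X**3 ↦ -1·1000·1·1 = -1000
  2*X**2*Y ↦ 2·100·8·1 = 1600
  -3*X**2*Z ↦ -3·100·1·7 = -2100
  -X*Y**2 ↦ -1·10·64·1 = -640
  X*Y*Z ↦ 1·10·8·7 = 560
  X*Z**2 ↦ 1·10·1·49 = 490
  3*Y**3 ↦ 3·1·512·1 = 1536
  3*Y**2*Z ↦ 3·1·64·7 = 1344
  -3*Y*Z**2 ↦ -3·1·8·49 = -1176
  Z**3 ↦ 1·1·1·343 = 343
Sum: F(10, 8, 7) = (-1000) + (1600) + (-2100) + (-640) + (560) + (490) + (1536) + (1344) + (-1176) + (343) = 957.
Reducing mod 11: 957 ≡ 0 (mod 11).
Since F(a, b, c) ≡ 0 (mod 11), P lies on the curve.


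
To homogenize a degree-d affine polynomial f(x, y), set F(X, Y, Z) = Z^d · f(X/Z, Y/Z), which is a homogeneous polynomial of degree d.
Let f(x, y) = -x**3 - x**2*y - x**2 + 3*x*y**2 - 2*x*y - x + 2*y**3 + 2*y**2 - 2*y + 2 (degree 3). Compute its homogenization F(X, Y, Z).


F(X, Y, Z) = -X**3 - X**2*Y - X**2*Z + 3*X*Y**2 - 2*X*Y*Z - X*Z**2 + 2*Y**3 + 2*Y**2*Z - 2*Y*Z**2 + 2*Z**3

deg(f) = 3.
Substitute x = X/Z, y = Y/Z into f, then multiply by Z^3.
  monomial -1·x^3·y^0 ↦ -1·X^3·Y^0·Z^0.
  monomial -1·x^2·y^1 ↦ -1·X^2·Y^1·Z^0.
  monomial -1·x^2·y^0 ↦ -1·X^2·Y^0·Z^1.
  monomial 3·x^1·y^2 ↦ 3·X^1·Y^2·Z^0.
  monomial -2·x^1·y^1 ↦ -2·X^1·Y^1·Z^1.
  monomial -1·x^1·y^0 ↦ -1·X^1·Y^0·Z^2.
  monomial 2·x^0·y^3 ↦ 2·X^0·Y^3·Z^0.
  monomial 2·x^0·y^2 ↦ 2·X^0·Y^2·Z^1.
  monomial -2·x^0·y^1 ↦ -2·X^0·Y^1·Z^2.
  monomial 2·x^0·y^0 ↦ 2·X^0·Y^0·Z^3.
Collecting: F(X, Y, Z) = -X**3 - X**2*Y - X**2*Z + 3*X*Y**2 - 2*X*Y*Z - X*Z**2 + 2*Y**3 + 2*Y**2*Z - 2*Y*Z**2 + 2*Z**3.


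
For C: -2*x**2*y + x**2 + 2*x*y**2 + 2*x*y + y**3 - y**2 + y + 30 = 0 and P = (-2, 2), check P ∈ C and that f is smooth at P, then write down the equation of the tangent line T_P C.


Tangent line at P: 24*x - 19*y + 86 = 0.

Step 1: f(-2, 2) = 0, so P lies on C.
Step 2: partial derivatives
  f_x(x, y) = -4*x*y + 2*x + 2*y**2 + 2*y, f_y(x, y) = -2*x**2 + 4*x*y + 2*x + 3*y**2 - 2*y + 1.
  f_x(P) = 24, f_y(P) = -19 (gradient nonzero, so P is smooth).
Step 3: tangent line at P: 24·(x − -2) + -19·(y − 2) = 0.
Expanding: 24*x - 19*y + 86 = 0.


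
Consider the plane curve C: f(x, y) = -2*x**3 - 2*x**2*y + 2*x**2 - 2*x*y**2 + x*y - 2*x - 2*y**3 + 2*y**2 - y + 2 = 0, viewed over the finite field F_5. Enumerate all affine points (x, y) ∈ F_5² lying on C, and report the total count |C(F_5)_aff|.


Affine F_5-points: {(1, 0), (1, 2), (1, 3), (2, 0), (3, 0), (4, 2)}; count = 6.

For each of the 25 pairs (x, y) ∈ F_5², evaluate f(x, y) mod 5. Record the zeros.
  x = 0: [0↦2, 1↦1, 2↦2, 3↦3, 4↦2]  zeros at y ∈ ∅
  x = 1: [0↦0, 1↦1, 2↦0, 3↦0, 4↦4]  zeros at y ∈ {0, 2, 3}
  x = 2: [0↦0, 1↦4, 2↦2, 3↦2, 4↦2]  zeros at y ∈ {0}
  x = 3: [0↦0, 1↦3, 2↦1, 3↦2, 4↦4]  zeros at y ∈ {0}
  x = 4: [0↦3, 1↦1, 2↦0, 3↦3, 4↦3]  zeros at y ∈ {2}
Collecting zeros: affine points = {(1, 0), (1, 2), (1, 3), (2, 0), (3, 0), (4, 2)}.
Total count |C(F_5)_aff| = 6.


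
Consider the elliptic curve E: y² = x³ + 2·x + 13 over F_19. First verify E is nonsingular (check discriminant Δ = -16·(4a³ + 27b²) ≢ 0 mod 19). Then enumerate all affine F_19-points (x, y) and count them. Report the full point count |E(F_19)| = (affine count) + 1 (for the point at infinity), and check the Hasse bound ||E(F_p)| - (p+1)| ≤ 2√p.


Affine points = {(1, 4), (1, 15), (2, 5), (2, 14), (4, 3), (4, 16), (7, 3), (7, 16), (8, 3), (8, 16), (9, 0), (10, 8), (10, 11), (11, 6), (11, 13), (12, 6), (12, 13), (14, 7), (14, 12), (15, 6), (15, 13), (17, 1), (17, 18)}; affine count = 23; |E(F_19)| = 24.

Discriminant check: Δ ∝ 4a³ + 27b² = 4·2³ + 27·13² = 4·8 + 27·169 ≡ 16 (mod 19). Nonzero ⇒ E is nonsingular.
For each x ∈ F_19, compute rhs = x³ + 2·x + 13 mod 19, then count y ∈ F_19 with y² ≡ rhs.
  x = 0: rhs = 13, matching y values: none (0 points).
  x = 1: rhs = 16, matching y values: 4, 15 (2 points).
  x = 2: rhs = 6, matching y values: 5, 14 (2 points).
  x = 3: rhs = 8, matching y values: none (0 points).
  x = 4: rhs = 9, matching y values: 3, 16 (2 points).
  x = 5: rhs = 15, matching y values: none (0 points).
  x = 6: rhs = 13, matching y values: none (0 points).
  x = 7: rhs = 9, matching y values: 3, 16 (2 points).
  x = 8: rhs = 9, matching y values: 3, 16 (2 points).
  x = 9: rhs = 0, matching y values: 0 (1 points).
  x = 10: rhs = 7, matching y values: 8, 11 (2 points).
  x = 11: rhs = 17, matching y values: 6, 13 (2 points).
  x = 12: rhs = 17, matching y values: 6, 13 (2 points).
  x = 13: rhs = 13, matching y values: none (0 points).
  x = 14: rhs = 11, matching y values: 7, 12 (2 points).
  x = 15: rhs = 17, matching y values: 6, 13 (2 points).
  x = 16: rhs = 18, matching y values: none (0 points).
  x = 17: rhs = 1, matching y values: 1, 18 (2 points).
  x = 18: rhs = 10, matching y values: none (0 points).
Total affine count: 23.
Full point count |E(F_19)| = 23 + 1 = 24.
Hasse bound: |24 − (19+1)| = |4| = 4 ≤ 2√19 ≈ 8.7178 ✓.


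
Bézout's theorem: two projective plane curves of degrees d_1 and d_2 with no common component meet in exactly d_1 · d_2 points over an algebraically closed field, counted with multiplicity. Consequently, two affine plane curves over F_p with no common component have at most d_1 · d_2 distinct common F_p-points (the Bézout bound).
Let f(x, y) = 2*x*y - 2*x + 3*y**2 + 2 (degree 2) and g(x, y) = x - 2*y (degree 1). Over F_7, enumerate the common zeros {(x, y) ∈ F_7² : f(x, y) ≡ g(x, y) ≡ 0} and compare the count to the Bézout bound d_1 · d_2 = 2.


Common zeros: {(1, 4)}; count = 1; Bézout bound = 2.

deg(f) = 2, deg(g) = 1, so Bézout bound = 2.
Scan x ∈ F_7. For each x, list the y ∈ F_7 with f(x, y) ≡ 0 and those with g(x, y) ≡ 0 (mod 7); the common zeros in that column are the intersection.
  x = 0: f ≡ 0 at y ∈ {2, 5}; g ≡ 0 at y ∈ {0}; common: ∅.
  x = 1: f ≡ 0 at y ∈ {0, 4}; g ≡ 0 at y ∈ {4}; common: {4}.
  x = 2: f ≡ 0 at y ∈ ∅; g ≡ 0 at y ∈ {1}; common: ∅.
  x = 3: f ≡ 0 at y ∈ {6}; g ≡ 0 at y ∈ {5}; common: ∅.
  x = 4: f ≡ 0 at y ∈ ∅; g ≡ 0 at y ∈ {2}; common: ∅.
  x = 5: f ≡ 0 at y ∈ {3}; g ≡ 0 at y ∈ {6}; common: ∅.
  x = 6: f ≡ 0 at y ∈ ∅; g ≡ 0 at y ∈ {3}; common: ∅.
Collecting: common zeros = {(1, 4)}, so the count is 1.
Comparison with the Bézout bound: 1 ≤ 2 = deg(f)·deg(g), as expected for curves with no common component (the affine F_7-count falls short of the bound because intersections may lie at infinity, over extension fields, or carry multiplicity).


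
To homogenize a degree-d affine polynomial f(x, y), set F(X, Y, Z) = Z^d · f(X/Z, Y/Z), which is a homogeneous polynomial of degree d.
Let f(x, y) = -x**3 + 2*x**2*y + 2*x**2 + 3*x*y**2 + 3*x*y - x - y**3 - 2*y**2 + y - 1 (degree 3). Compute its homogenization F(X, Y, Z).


F(X, Y, Z) = -X**3 + 2*X**2*Y + 2*X**2*Z + 3*X*Y**2 + 3*X*Y*Z - X*Z**2 - Y**3 - 2*Y**2*Z + Y*Z**2 - Z**3

deg(f) = 3.
Substitute x = X/Z, y = Y/Z into f, then multiply by Z^3.
  monomial -1·x^3·y^0 ↦ -1·X^3·Y^0·Z^0.
  monomial 2·x^2·y^1 ↦ 2·X^2·Y^1·Z^0.
  monomial 2·x^2·y^0 ↦ 2·X^2·Y^0·Z^1.
  monomial 3·x^1·y^2 ↦ 3·X^1·Y^2·Z^0.
  monomial 3·x^1·y^1 ↦ 3·X^1·Y^1·Z^1.
  monomial -1·x^1·y^0 ↦ -1·X^1·Y^0·Z^2.
  monomial -1·x^0·y^3 ↦ -1·X^0·Y^3·Z^0.
  monomial -2·x^0·y^2 ↦ -2·X^0·Y^2·Z^1.
  monomial 1·x^0·y^1 ↦ 1·X^0·Y^1·Z^2.
  monomial -1·x^0·y^0 ↦ -1·X^0·Y^0·Z^3.
Collecting: F(X, Y, Z) = -X**3 + 2*X**2*Y + 2*X**2*Z + 3*X*Y**2 + 3*X*Y*Z - X*Z**2 - Y**3 - 2*Y**2*Z + Y*Z**2 - Z**3.


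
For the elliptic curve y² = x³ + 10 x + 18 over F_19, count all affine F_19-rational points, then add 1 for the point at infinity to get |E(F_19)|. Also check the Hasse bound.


Affine points = {(6, 3), (6, 16), (9, 1), (9, 18), (10, 4), (10, 15), (12, 2), (12, 17), (15, 3), (15, 16), (17, 3), (17, 16), (18, 8), (18, 11)}; affine count = 14; |E(F_19)| = 15.

Discriminant check: Δ ∝ 4a³ + 27b² = 4·10³ + 27·18² = 4·1000 + 27·324 ≡ 18 (mod 19). Nonzero ⇒ E is nonsingular.
For each x ∈ F_19, compute rhs = x³ + 10·x + 18 mod 19, then count y ∈ F_19 with y² ≡ rhs.
  x = 0: rhs = 18, matching y values: none (0 points).
  x = 1: rhs = 10, matching y values: none (0 points).
  x = 2: rhs = 8, matching y values: none (0 points).
  x = 3: rhs = 18, matching y values: none (0 points).
  x = 4: rhs = 8, matching y values: none (0 points).
  x = 5: rhs = 3, matching y values: none (0 points).
  x = 6: rhs = 9, matching y values: 3, 16 (2 points).
  x = 7: rhs = 13, matching y values: none (0 points).
  x = 8: rhs = 2, matching y values: none (0 points).
  x = 9: rhs = 1, matching y values: 1, 18 (2 points).
  x = 10: rhs = 16, matching y values: 4, 15 (2 points).
  x = 11: rhs = 15, matching y values: none (0 points).
  x = 12: rhs = 4, matching y values: 2, 17 (2 points).
  x = 13: rhs = 8, matching y values: none (0 points).
  x = 14: rhs = 14, matching y values: none (0 points).
  x = 15: rhs = 9, matching y values: 3, 16 (2 points).
  x = 16: rhs = 18, matching y values: none (0 points).
  x = 17: rhs = 9, matching y values: 3, 16 (2 points).
  x = 18: rhs = 7, matching y values: 8, 11 (2 points).
Total affine count: 14.
Full point count |E(F_19)| = 14 + 1 = 15.
Hasse bound: |15 − (19+1)| = |-5| = 5 ≤ 2√19 ≈ 8.7178 ✓.


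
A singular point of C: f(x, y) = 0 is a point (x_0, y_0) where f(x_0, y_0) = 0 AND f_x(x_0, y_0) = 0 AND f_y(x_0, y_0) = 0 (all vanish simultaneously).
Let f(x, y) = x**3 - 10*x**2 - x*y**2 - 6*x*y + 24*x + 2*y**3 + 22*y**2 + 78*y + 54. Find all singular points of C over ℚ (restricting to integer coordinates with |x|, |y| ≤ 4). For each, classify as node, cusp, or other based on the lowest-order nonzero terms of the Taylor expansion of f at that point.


Singular points: {(3, -3)}; classification: node.

Compute partial derivatives:
  f_x = 3*x**2 - 20*x - y**2 - 6*y + 24.
  f_y = -2*x*y - 6*x + 6*y**2 + 44*y + 78.
Scan x_0 ∈ {−4, ..., 4}. For each x_0, f_y(x_0, y) is a polynomial in y; find its integer roots y ∈ {−4, ..., 4}, then test f_x and f at those candidates.
  x = -4: f_y(-4, y) = 6*y**2 + 52*y + 102; vanishes at y ∈ {-3}. (-4, -3): f_x = 161 ≠ 0.
  x = -3: f_y(-3, y) = 6*y**2 + 50*y + 96; vanishes at y ∈ {-3}. (-3, -3): f_x = 120 ≠ 0.
  x = -2: f_y(-2, y) = 6*y**2 + 48*y + 90; vanishes at y ∈ {-3}. (-2, -3): f_x = 85 ≠ 0.
  x = -1: f_y(-1, y) = 6*y**2 + 46*y + 84; vanishes at y ∈ {-3}. (-1, -3): f_x = 56 ≠ 0.
  x = 0: f_y(0, y) = 6*y**2 + 44*y + 78; vanishes at y ∈ {-3}. (0, -3): f_x = 33 ≠ 0.
  x = 1: f_y(1, y) = 6*y**2 + 42*y + 72; vanishes at y ∈ {-4, -3}. (1, -4): f_x = 15 ≠ 0; (1, -3): f_x = 16 ≠ 0.
  x = 2: f_y(2, y) = 6*y**2 + 40*y + 66; vanishes at y ∈ {-3}. (2, -3): f_x = 5 ≠ 0.
  x = 3: f_y(3, y) = 6*y**2 + 38*y + 60; vanishes at y ∈ {-3}. (3, -3): f_x = 0, f = 0 — SINGULAR.
  x = 4: f_y(4, y) = 6*y**2 + 36*y + 54; vanishes at y ∈ {-3}. (4, -3): f_x = 1 ≠ 0.
Only singular point on the grid: (3, -3).
Classify: substitute x = 3 + u, y = -3 + v and expand: f = u**3 - u**2 - u*v**2 + 2*v**3 + v**2.
No constant or linear terms (consistent with a singular point). Quadratic part: -u**2 + v**2. Cubic part: u**3 - u*v**2 + 2*v**3.
The quadratic part v**2 - u**2 = (v − u)(v + u) splits into two distinct linear factors, so there are two distinct tangent lines y − -3 = ±(x − 3) — this is a node (ordinary double point).
Classification: node.


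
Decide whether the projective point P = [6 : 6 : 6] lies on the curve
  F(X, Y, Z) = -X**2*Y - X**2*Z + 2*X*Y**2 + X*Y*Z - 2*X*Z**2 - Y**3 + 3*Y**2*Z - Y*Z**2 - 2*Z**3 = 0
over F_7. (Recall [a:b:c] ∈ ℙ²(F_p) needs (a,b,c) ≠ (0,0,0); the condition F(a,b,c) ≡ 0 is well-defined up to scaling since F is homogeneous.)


F(6,6,6) ≡ 2 (mod 7); P is NOT on the curve.

Evaluate F(6, 6, 6) term-by-term (mod 7).
  -X**2*Y ↦ -1·36·6·1 = -216
  -X**2*Z ↦ -1·36·1·6 = -216
  2*X*Y**2 ↦ 2·6·36·1 = 432
  X*Y*Z ↦ 1·6·6·6 = 216
  -2*X*Z**2 ↦ -2·6·1·36 = -432
  -Y**3 ↦ -1·1·216·1 = -216
  3*Y**2*Z ↦ 3·1·36·6 = 648
  -Y*Z**2 ↦ -1·1·6·36 = -216
  -2*Z**3 ↦ -2·1·1·216 = -432
Sum: F(6, 6, 6) = (-216) + (-216) + (432) + (216) + (-432) + (-216) + (648) + (-216) + (-432) = -432.
Reducing mod 7: -432 ≡ 2 (mod 7).
Since F(a, b, c) ≡ 2 ≠ 0 (mod 7), P does NOT lie on the curve.


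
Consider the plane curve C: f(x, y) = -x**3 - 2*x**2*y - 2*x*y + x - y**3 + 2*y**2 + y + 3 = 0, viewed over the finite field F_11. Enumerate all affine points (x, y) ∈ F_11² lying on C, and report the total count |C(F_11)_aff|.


Affine F_11-points: {(2, 10), (3, 3), (5, 4), (5, 10), (6, 10)}; count = 5.

For each of the 121 pairs (x, y) ∈ F_11², evaluate f(x, y) mod 11. Record the zeros.
  x = 0: [0↦3, 1↦5, 2↦5, 3↦8, 4↦8, 5↦10, 6↦8, 7↦7, 8↦1, 9↦6, 10↦5]  zeros at y ∈ ∅
  x = 1: [0↦3, 1↦1, 2↦8, 3↦7, 4↦3, 5↦1, 6↦6, 7↦1, 8↦2, 9↦3, 10↦9]  zeros at y ∈ ∅
  x = 2: [0↦8, 1↦9, 2↦8, 3↦10, 4↦9, 5↦10, 6↦7, 7↦5, 8↦9, 9↦2, 10↦0]  zeros at y ∈ {10}
  x = 3: [0↦1, 1↦1, 2↦10, 3↦0, 4↦9, 5↦9, 6↦5, 7↦2, 8↦5, 9↦8, 10↦5]  zeros at y ∈ {3}
  x = 4: [0↦9, 1↦4, 2↦8, 3↦4, 4↦8, 5↦3, 6↦5, 7↦8, 8↦6, 9↦4, 10↦7]  zeros at y ∈ ∅
  x = 5: [0↦4, 1↦1, 2↦7, 3↦5, 4↦0, 5↦8, 6↦1, 7↦6, 8↦6, 9↦6, 10↦0]  zeros at y ∈ {4, 10}
  x = 6: [0↦2, 1↦8, 2↦1, 3↦8, 4↦1, 5↦7, 6↦9, 7↦1, 8↦10, 9↦8, 10↦0]  zeros at y ∈ {10}
  x = 7: [0↦8, 1↦8, 2↦6, 3↦7, 4↦5, 5↦5, 6↦1, 7↦9, 8↦1, 9↦4, 10↦1]  zeros at y ∈ ∅
  x = 8: [0↦5, 1↦6, 2↦5, 3↦7, 4↦6, 5↦7, 6↦4, 7↦2, 8↦6, 9↦10, 10↦8]  zeros at y ∈ ∅
  x = 9: [0↦9, 1↦7, 2↦3, 3↦2, 4↦9, 5↦7, 6↦1, 7↦7, 8↦8, 9↦9, 10↦4]  zeros at y ∈ ∅
  x = 10: [0↦3, 1↦5, 2↦5, 3↦8, 4↦8, 5↦10, 6↦8, 7↦7, 8↦1, 9↦6, 10↦5]  zeros at y ∈ ∅
Collecting zeros: affine points = {(2, 10), (3, 3), (5, 4), (5, 10), (6, 10)}.
Total count |C(F_11)_aff| = 5.


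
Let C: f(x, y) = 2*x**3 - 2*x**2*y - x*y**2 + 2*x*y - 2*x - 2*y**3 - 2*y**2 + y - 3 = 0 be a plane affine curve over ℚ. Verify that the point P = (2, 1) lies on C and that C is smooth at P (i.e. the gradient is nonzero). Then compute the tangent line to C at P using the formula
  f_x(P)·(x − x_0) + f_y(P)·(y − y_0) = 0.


Tangent line at P: 15*x - 17*y - 13 = 0.

Step 1: f(2, 1) = 0, so P lies on C.
Step 2: partial derivatives
  f_x(x, y) = 6*x**2 - 4*x*y - y**2 + 2*y - 2, f_y(x, y) = -2*x**2 - 2*x*y + 2*x - 6*y**2 - 4*y + 1.
  f_x(P) = 15, f_y(P) = -17 (gradient nonzero, so P is smooth).
Step 3: tangent line at P: 15·(x − 2) + -17·(y − 1) = 0.
Expanding: 15*x - 17*y - 13 = 0.


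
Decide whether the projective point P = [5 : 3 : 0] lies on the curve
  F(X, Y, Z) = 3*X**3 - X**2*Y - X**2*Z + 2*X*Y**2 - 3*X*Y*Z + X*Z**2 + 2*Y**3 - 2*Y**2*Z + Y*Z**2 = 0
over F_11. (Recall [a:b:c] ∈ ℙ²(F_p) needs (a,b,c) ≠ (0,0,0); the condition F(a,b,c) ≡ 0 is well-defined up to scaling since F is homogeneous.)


F(5,3,0) ≡ 4 (mod 11); P is NOT on the curve.

Evaluate F(5, 3, 0) term-by-term (mod 11).
  3*X**3 ↦ 3·125·1·1 = 375
  -X**2*Y ↦ -1·25·3·1 = -75
  -X**2*Z ↦ -1·25·1·0 = 0
  2*X*Y**2 ↦ 2·5·9·1 = 90
  -3*X*Y*Z ↦ -3·5·3·0 = 0
  X*Z**2 ↦ 1·5·1·0 = 0
  2*Y**3 ↦ 2·1·27·1 = 54
  -2*Y**2*Z ↦ -2·1·9·0 = 0
  Y*Z**2 ↦ 1·1·3·0 = 0
Sum: F(5, 3, 0) = (375) + (-75) + (0) + (90) + (0) + (0) + (54) + (0) + (0) = 444.
Reducing mod 11: 444 ≡ 4 (mod 11).
Since F(a, b, c) ≡ 4 ≠ 0 (mod 11), P does NOT lie on the curve.


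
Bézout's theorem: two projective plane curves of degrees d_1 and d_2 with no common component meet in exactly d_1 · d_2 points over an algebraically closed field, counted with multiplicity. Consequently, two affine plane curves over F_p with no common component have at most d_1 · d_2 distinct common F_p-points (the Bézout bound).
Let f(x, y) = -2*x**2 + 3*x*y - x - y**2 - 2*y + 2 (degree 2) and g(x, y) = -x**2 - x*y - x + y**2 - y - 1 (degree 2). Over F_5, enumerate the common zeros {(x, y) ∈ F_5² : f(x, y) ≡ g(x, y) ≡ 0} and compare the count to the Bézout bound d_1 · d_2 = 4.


Common zeros: {(4, 1), (4, 4)}; count = 2; Bézout bound = 4.

deg(f) = 2, deg(g) = 2, so Bézout bound = 4.
Scan x ∈ F_5. For each x, list the y ∈ F_5 with f(x, y) ≡ 0 and those with g(x, y) ≡ 0 (mod 5); the common zeros in that column are the intersection.
  x = 0: f ≡ 0 at y ∈ ∅; g ≡ 0 at y ∈ {3}; common: ∅.
  x = 1: f ≡ 0 at y ∈ ∅; g ≡ 0 at y ∈ {3, 4}; common: ∅.
  x = 2: f ≡ 0 at y ∈ {1, 3}; g ≡ 0 at y ∈ ∅; common: ∅.
  x = 3: f ≡ 0 at y ∈ ∅; g ≡ 0 at y ∈ ∅; common: ∅.
  x = 4: f ≡ 0 at y ∈ {1, 4}; g ≡ 0 at y ∈ {1, 4}; common: {1, 4}.
Collecting: common zeros = {(4, 1), (4, 4)}, so the count is 2.
Comparison with the Bézout bound: 2 ≤ 4 = deg(f)·deg(g), as expected for curves with no common component (the affine F_5-count falls short of the bound because intersections may lie at infinity, over extension fields, or carry multiplicity).


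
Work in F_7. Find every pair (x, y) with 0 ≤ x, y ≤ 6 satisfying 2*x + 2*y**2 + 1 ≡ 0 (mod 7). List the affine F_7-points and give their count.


Affine F_7-points: {(1, 3), (1, 4), (2, 1), (2, 6), (3, 0), (6, 2), (6, 5)}; count = 7.

For each of the 49 pairs (x, y) ∈ F_7², evaluate f(x, y) mod 7. Record the zeros.
  x = 0: [0↦1, 1↦3, 2↦2, 3↦5, 4↦5, 5↦2, 6↦3]  zeros at y ∈ ∅
  x = 1: [0↦3, 1↦5, 2↦4, 3↦0, 4↦0, 5↦4, 6↦5]  zeros at y ∈ {3, 4}
  x = 2: [0↦5, 1↦0, 2↦6, 3↦2, 4↦2, 5↦6, 6↦0]  zeros at y ∈ {1, 6}
  x = 3: [0↦0, 1↦2, 2↦1, 3↦4, 4↦4, 5↦1, 6↦2]  zeros at y ∈ {0}
  x = 4: [0↦2, 1↦4, 2↦3, 3↦6, 4↦6, 5↦3, 6↦4]  zeros at y ∈ ∅
  x = 5: [0↦4, 1↦6, 2↦5, 3↦1, 4↦1, 5↦5, 6↦6]  zeros at y ∈ ∅
  x = 6: [0↦6, 1↦1, 2↦0, 3↦3, 4↦3, 5↦0, 6↦1]  zeros at y ∈ {2, 5}
Collecting zeros: affine points = {(1, 3), (1, 4), (2, 1), (2, 6), (3, 0), (6, 2), (6, 5)}.
Total count |C(F_7)_aff| = 7.


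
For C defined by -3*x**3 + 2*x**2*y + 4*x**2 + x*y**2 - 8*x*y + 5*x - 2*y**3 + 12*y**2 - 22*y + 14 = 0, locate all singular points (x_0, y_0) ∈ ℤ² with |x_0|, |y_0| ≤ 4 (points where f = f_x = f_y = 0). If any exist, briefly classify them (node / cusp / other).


Singular points: {(1, 2)}; classification: node.

Compute partial derivatives:
  f_x = -9*x**2 + 4*x*y + 8*x + y**2 - 8*y + 5.
  f_y = 2*x**2 + 2*x*y - 8*x - 6*y**2 + 24*y - 22.
Scan x_0 ∈ {−4, ..., 4}. For each x_0, f_y(x_0, y) is a polynomial in y; find its integer roots y ∈ {−4, ..., 4}, then test f_x and f at those candidates.
  x = -4: f_y(-4, y) = -6*y**2 + 16*y + 42; no integer root y with |y| ≤ 4.
  x = -3: f_y(-3, y) = -6*y**2 + 18*y + 20; no integer root y with |y| ≤ 4.
  x = -2: f_y(-2, y) = -6*y**2 + 20*y + 2; no integer root y with |y| ≤ 4.
  x = -1: f_y(-1, y) = -6*y**2 + 22*y - 12; vanishes at y ∈ {3}. (-1, 3): f_x = -39 ≠ 0.
  x = 0: f_y(0, y) = -6*y**2 + 24*y - 22; no integer root y with |y| ≤ 4.
  x = 1: f_y(1, y) = -6*y**2 + 26*y - 28; vanishes at y ∈ {2}. (1, 2): f_x = 0, f = 0 — SINGULAR.
  x = 2: f_y(2, y) = -6*y**2 + 28*y - 30; vanishes at y ∈ {3}. (2, 3): f_x = -6 ≠ 0.
  x = 3: f_y(3, y) = -6*y**2 + 30*y - 28; no integer root y with |y| ≤ 4.
  x = 4: f_y(4, y) = -6*y**2 + 32*y - 22; no integer root y with |y| ≤ 4.
Only singular point on the grid: (1, 2).
Classify: substitute x = 1 + u, y = 2 + v and expand: f = -3*u**3 + 2*u**2*v - u**2 + u*v**2 - 2*v**3 + v**2.
No constant or linear terms (consistent with a singular point). Quadratic part: -u**2 + v**2. Cubic part: -3*u**3 + 2*u**2*v + u*v**2 - 2*v**3.
The quadratic part v**2 - u**2 = (v − u)(v + u) splits into two distinct linear factors, so there are two distinct tangent lines y − 2 = ±(x − 1) — this is a node (ordinary double point).
Classification: node.


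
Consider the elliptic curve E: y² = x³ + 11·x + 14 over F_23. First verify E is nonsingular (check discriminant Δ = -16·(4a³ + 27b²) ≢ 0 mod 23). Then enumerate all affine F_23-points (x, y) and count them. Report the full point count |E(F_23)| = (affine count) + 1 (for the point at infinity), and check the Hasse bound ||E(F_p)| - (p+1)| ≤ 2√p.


Affine points = {(1, 7), (1, 16), (8, 4), (8, 19), (13, 10), (13, 13), (15, 9), (15, 14), (16, 10), (16, 13), (17, 10), (17, 13), (18, 8), (18, 15), (20, 0), (22, 5), (22, 18)}; affine count = 17; |E(F_23)| = 18.

Discriminant check: Δ ∝ 4a³ + 27b² = 4·11³ + 27·14² = 4·1331 + 27·196 ≡ 13 (mod 23). Nonzero ⇒ E is nonsingular.
For each x ∈ F_23, compute rhs = x³ + 11·x + 14 mod 23, then count y ∈ F_23 with y² ≡ rhs.
  x = 0: rhs = 14, matching y values: none (0 points).
  x = 1: rhs = 3, matching y values: 7, 16 (2 points).
  x = 2: rhs = 21, matching y values: none (0 points).
  x = 3: rhs = 5, matching y values: none (0 points).
  x = 4: rhs = 7, matching y values: none (0 points).
  x = 5: rhs = 10, matching y values: none (0 points).
  x = 6: rhs = 20, matching y values: none (0 points).
  x = 7: rhs = 20, matching y values: none (0 points).
  x = 8: rhs = 16, matching y values: 4, 19 (2 points).
  x = 9: rhs = 14, matching y values: none (0 points).
  x = 10: rhs = 20, matching y values: none (0 points).
  x = 11: rhs = 17, matching y values: none (0 points).
  x = 12: rhs = 11, matching y values: none (0 points).
  x = 13: rhs = 8, matching y values: 10, 13 (2 points).
  x = 14: rhs = 14, matching y values: none (0 points).
  x = 15: rhs = 12, matching y values: 9, 14 (2 points).
  x = 16: rhs = 8, matching y values: 10, 13 (2 points).
  x = 17: rhs = 8, matching y values: 10, 13 (2 points).
  x = 18: rhs = 18, matching y values: 8, 15 (2 points).
  x = 19: rhs = 21, matching y values: none (0 points).
  x = 20: rhs = 0, matching y values: 0 (1 points).
  x = 21: rhs = 7, matching y values: none (0 points).
  x = 22: rhs = 2, matching y values: 5, 18 (2 points).
Total affine count: 17.
Full point count |E(F_23)| = 17 + 1 = 18.
Hasse bound: |18 − (23+1)| = |-6| = 6 ≤ 2√23 ≈ 9.5917 ✓.


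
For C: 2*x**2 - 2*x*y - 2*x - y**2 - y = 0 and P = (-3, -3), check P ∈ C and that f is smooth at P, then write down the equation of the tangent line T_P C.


Tangent line at P: -8*x + 11*y + 9 = 0.

Step 1: f(-3, -3) = 0, so P lies on C.
Step 2: partial derivatives
  f_x(x, y) = 4*x - 2*y - 2, f_y(x, y) = -2*x - 2*y - 1.
  f_x(P) = -8, f_y(P) = 11 (gradient nonzero, so P is smooth).
Step 3: tangent line at P: -8·(x − -3) + 11·(y − -3) = 0.
Expanding: -8*x + 11*y + 9 = 0.


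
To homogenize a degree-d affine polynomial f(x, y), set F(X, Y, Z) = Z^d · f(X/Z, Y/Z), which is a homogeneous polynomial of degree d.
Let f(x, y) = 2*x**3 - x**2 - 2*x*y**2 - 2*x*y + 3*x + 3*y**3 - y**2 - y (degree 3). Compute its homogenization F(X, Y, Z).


F(X, Y, Z) = 2*X**3 - X**2*Z - 2*X*Y**2 - 2*X*Y*Z + 3*X*Z**2 + 3*Y**3 - Y**2*Z - Y*Z**2

deg(f) = 3.
Substitute x = X/Z, y = Y/Z into f, then multiply by Z^3.
  monomial 2·x^3·y^0 ↦ 2·X^3·Y^0·Z^0.
  monomial -1·x^2·y^0 ↦ -1·X^2·Y^0·Z^1.
  monomial -2·x^1·y^2 ↦ -2·X^1·Y^2·Z^0.
  monomial -2·x^1·y^1 ↦ -2·X^1·Y^1·Z^1.
  monomial 3·x^1·y^0 ↦ 3·X^1·Y^0·Z^2.
  monomial 3·x^0·y^3 ↦ 3·X^0·Y^3·Z^0.
  monomial -1·x^0·y^2 ↦ -1·X^0·Y^2·Z^1.
  monomial -1·x^0·y^1 ↦ -1·X^0·Y^1·Z^2.
Collecting: F(X, Y, Z) = 2*X**3 - X**2*Z - 2*X*Y**2 - 2*X*Y*Z + 3*X*Z**2 + 3*Y**3 - Y**2*Z - Y*Z**2.


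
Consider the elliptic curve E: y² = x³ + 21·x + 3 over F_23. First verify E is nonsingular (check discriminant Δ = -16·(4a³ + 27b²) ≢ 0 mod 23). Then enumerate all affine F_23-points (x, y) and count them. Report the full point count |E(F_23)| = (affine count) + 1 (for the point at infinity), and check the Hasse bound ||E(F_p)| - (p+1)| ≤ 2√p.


Affine points = {(0, 7), (0, 16), (1, 5), (1, 18), (3, 1), (3, 22), (4, 6), (4, 17), (5, 7), (5, 16), (6, 0), (8, 4), (8, 19), (9, 1), (9, 22), (11, 1), (11, 22), (13, 9), (13, 14), (15, 6), (15, 17), (17, 11), (17, 12), (18, 7), (18, 16), (19, 4), (19, 19), (22, 2), (22, 21)}; affine count = 29; |E(F_23)| = 30.

Discriminant check: Δ ∝ 4a³ + 27b² = 4·21³ + 27·3² = 4·9261 + 27·9 ≡ 4 (mod 23). Nonzero ⇒ E is nonsingular.
For each x ∈ F_23, compute rhs = x³ + 21·x + 3 mod 23, then count y ∈ F_23 with y² ≡ rhs.
  x = 0: rhs = 3, matching y values: 7, 16 (2 points).
  x = 1: rhs = 2, matching y values: 5, 18 (2 points).
  x = 2: rhs = 7, matching y values: none (0 points).
  x = 3: rhs = 1, matching y values: 1, 22 (2 points).
  x = 4: rhs = 13, matching y values: 6, 17 (2 points).
  x = 5: rhs = 3, matching y values: 7, 16 (2 points).
  x = 6: rhs = 0, matching y values: 0 (1 points).
  x = 7: rhs = 10, matching y values: none (0 points).
  x = 8: rhs = 16, matching y values: 4, 19 (2 points).
  x = 9: rhs = 1, matching y values: 1, 22 (2 points).
  x = 10: rhs = 17, matching y values: none (0 points).
  x = 11: rhs = 1, matching y values: 1, 22 (2 points).
  x = 12: rhs = 5, matching y values: none (0 points).
  x = 13: rhs = 12, matching y values: 9, 14 (2 points).
  x = 14: rhs = 5, matching y values: none (0 points).
  x = 15: rhs = 13, matching y values: 6, 17 (2 points).
  x = 16: rhs = 19, matching y values: none (0 points).
  x = 17: rhs = 6, matching y values: 11, 12 (2 points).
  x = 18: rhs = 3, matching y values: 7, 16 (2 points).
  x = 19: rhs = 16, matching y values: 4, 19 (2 points).
  x = 20: rhs = 5, matching y values: none (0 points).
  x = 21: rhs = 22, matching y values: none (0 points).
  x = 22: rhs = 4, matching y values: 2, 21 (2 points).
Total affine count: 29.
Full point count |E(F_23)| = 29 + 1 = 30.
Hasse bound: |30 − (23+1)| = |6| = 6 ≤ 2√23 ≈ 9.5917 ✓.


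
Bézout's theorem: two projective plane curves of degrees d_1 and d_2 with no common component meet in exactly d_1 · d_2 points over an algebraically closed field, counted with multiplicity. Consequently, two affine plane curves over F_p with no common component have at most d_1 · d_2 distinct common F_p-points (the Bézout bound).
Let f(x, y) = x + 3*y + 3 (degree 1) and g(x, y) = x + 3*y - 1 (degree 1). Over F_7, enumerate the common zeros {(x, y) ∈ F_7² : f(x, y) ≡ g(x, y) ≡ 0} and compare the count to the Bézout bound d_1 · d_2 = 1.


Common zeros: ∅; count = 0; Bézout bound = 1.

deg(f) = 1, deg(g) = 1, so Bézout bound = 1.
Scan x ∈ F_7. For each x, list the y ∈ F_7 with f(x, y) ≡ 0 and those with g(x, y) ≡ 0 (mod 7); the common zeros in that column are the intersection.
  x = 0: f ≡ 0 at y ∈ {6}; g ≡ 0 at y ∈ {5}; common: ∅.
  x = 1: f ≡ 0 at y ∈ {1}; g ≡ 0 at y ∈ {0}; common: ∅.
  x = 2: f ≡ 0 at y ∈ {3}; g ≡ 0 at y ∈ {2}; common: ∅.
  x = 3: f ≡ 0 at y ∈ {5}; g ≡ 0 at y ∈ {4}; common: ∅.
  x = 4: f ≡ 0 at y ∈ {0}; g ≡ 0 at y ∈ {6}; common: ∅.
  x = 5: f ≡ 0 at y ∈ {2}; g ≡ 0 at y ∈ {1}; common: ∅.
  x = 6: f ≡ 0 at y ∈ {4}; g ≡ 0 at y ∈ {3}; common: ∅.
Collecting: common zeros = ∅, so the count is 0.
Comparison with the Bézout bound: 0 ≤ 1 = deg(f)·deg(g), as expected for curves with no common component (the affine F_7-count falls short of the bound because intersections may lie at infinity, over extension fields, or carry multiplicity).


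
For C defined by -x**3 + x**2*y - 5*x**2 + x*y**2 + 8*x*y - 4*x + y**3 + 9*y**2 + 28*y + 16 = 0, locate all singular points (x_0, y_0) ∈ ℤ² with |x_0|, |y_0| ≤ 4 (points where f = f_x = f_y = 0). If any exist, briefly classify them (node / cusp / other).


Singular points: {(-2, -2)}; classification: node.

Compute partial derivatives:
  f_x = -3*x**2 + 2*x*y - 10*x + y**2 + 8*y - 4.
  f_y = x**2 + 2*x*y + 8*x + 3*y**2 + 18*y + 28.
Scan x_0 ∈ {−4, ..., 4}. For each x_0, f_y(x_0, y) is a polynomial in y; find its integer roots y ∈ {−4, ..., 4}, then test f_x and f at those candidates.
  x = -4: f_y(-4, y) = 3*y**2 + 10*y + 12; no integer root y with |y| ≤ 4.
  x = -3: f_y(-3, y) = 3*y**2 + 12*y + 13; no integer root y with |y| ≤ 4.
  x = -2: f_y(-2, y) = 3*y**2 + 14*y + 16; vanishes at y ∈ {-2}. (-2, -2): f_x = 0, f = 0 — SINGULAR.
  x = -1: f_y(-1, y) = 3*y**2 + 16*y + 21; vanishes at y ∈ {-3}. (-1, -3): f_x = -6 ≠ 0.
  x = 0: f_y(0, y) = 3*y**2 + 18*y + 28; no integer root y with |y| ≤ 4.
  x = 1: f_y(1, y) = 3*y**2 + 20*y + 37; no integer root y with |y| ≤ 4.
  x = 2: f_y(2, y) = 3*y**2 + 22*y + 48; no integer root y with |y| ≤ 4.
  x = 3: f_y(3, y) = 3*y**2 + 24*y + 61; no integer root y with |y| ≤ 4.
  x = 4: f_y(4, y) = 3*y**2 + 26*y + 76; no integer root y with |y| ≤ 4.
Only singular point on the grid: (-2, -2).
Classify: substitute x = -2 + u, y = -2 + v and expand: f = -u**3 + u**2*v - u**2 + u*v**2 + v**3 + v**2.
No constant or linear terms (consistent with a singular point). Quadratic part: -u**2 + v**2. Cubic part: -u**3 + u**2*v + u*v**2 + v**3.
The quadratic part v**2 - u**2 = (v − u)(v + u) splits into two distinct linear factors, so there are two distinct tangent lines y − -2 = ±(x − -2) — this is a node (ordinary double point).
Classification: node.


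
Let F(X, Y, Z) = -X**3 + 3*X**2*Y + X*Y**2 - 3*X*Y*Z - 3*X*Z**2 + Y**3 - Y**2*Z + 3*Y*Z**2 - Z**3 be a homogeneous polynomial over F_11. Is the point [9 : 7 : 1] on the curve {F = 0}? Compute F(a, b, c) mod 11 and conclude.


F(9,7,1) ≡ 4 (mod 11); P is NOT on the curve.

Evaluate F(9, 7, 1) term-by-term (mod 11).
  -X**3 ↦ -1·729·1·1 = -729
  3*X**2*Y ↦ 3·81·7·1 = 1701
  X*Y**2 ↦ 1·9·49·1 = 441
  -3*X*Y*Z ↦ -3·9·7·1 = -189
  -3*X*Z**2 ↦ -3·9·1·1 = -27
  Y**3 ↦ 1·1·343·1 = 343
  -Y**2*Z ↦ -1·1·49·1 = -49
  3*Y*Z**2 ↦ 3·1·7·1 = 21
  -Z**3 ↦ -1·1·1·1 = -1
Sum: F(9, 7, 1) = (-729) + (1701) + (441) + (-189) + (-27) + (343) + (-49) + (21) + (-1) = 1511.
Reducing mod 11: 1511 ≡ 4 (mod 11).
Since F(a, b, c) ≡ 4 ≠ 0 (mod 11), P does NOT lie on the curve.


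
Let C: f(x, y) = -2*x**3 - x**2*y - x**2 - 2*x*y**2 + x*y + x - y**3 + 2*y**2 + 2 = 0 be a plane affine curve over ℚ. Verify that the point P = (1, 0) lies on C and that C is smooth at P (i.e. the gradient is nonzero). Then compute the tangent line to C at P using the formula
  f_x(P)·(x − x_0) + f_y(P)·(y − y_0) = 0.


Tangent line at P: 7 - 7*x = 0.

Step 1: f(1, 0) = 0, so P lies on C.
Step 2: partial derivatives
  f_x(x, y) = -6*x**2 - 2*x*y - 2*x - 2*y**2 + y + 1, f_y(x, y) = -x**2 - 4*x*y + x - 3*y**2 + 4*y.
  f_x(P) = -7, f_y(P) = 0 (gradient nonzero, so P is smooth).
Step 3: tangent line at P: -7·(x − 1) + 0·(y − 0) = 0.
Expanding: 7 - 7*x = 0.


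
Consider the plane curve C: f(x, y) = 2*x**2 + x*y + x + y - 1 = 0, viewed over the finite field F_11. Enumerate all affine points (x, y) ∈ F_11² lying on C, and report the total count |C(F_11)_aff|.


Affine F_11-points: {(0, 1), (1, 10), (2, 8), (3, 6), (4, 4), (5, 2), (6, 0), (7, 9), (8, 7), (9, 5), (10, 0), (10, 1), (10, 2), (10, 3), (10, 4), (10, 5), (10, 6), (10, 7), (10, 8), (10, 9), (10, 10)}; count = 21.

For each of the 121 pairs (x, y) ∈ F_11², evaluate f(x, y) mod 11. Record the zeros.
  x = 0: [0↦10, 1↦0, 2↦1, 3↦2, 4↦3, 5↦4, 6↦5, 7↦6, 8↦7, 9↦8, 10↦9]  zeros at y ∈ {1}
  x = 1: [0↦2, 1↦4, 2↦6, 3↦8, 4↦10, 5↦1, 6↦3, 7↦5, 8↦7, 9↦9, 10↦0]  zeros at y ∈ {10}
  x = 2: [0↦9, 1↦1, 2↦4, 3↦7, 4↦10, 5↦2, 6↦5, 7↦8, 8↦0, 9↦3, 10↦6]  zeros at y ∈ {8}
  x = 3: [0↦9, 1↦2, 2↦6, 3↦10, 4↦3, 5↦7, 6↦0, 7↦4, 8↦8, 9↦1, 10↦5]  zeros at y ∈ {6}
  x = 4: [0↦2, 1↦7, 2↦1, 3↦6, 4↦0, 5↦5, 6↦10, 7↦4, 8↦9, 9↦3, 10↦8]  zeros at y ∈ {4}
  x = 5: [0↦10, 1↦5, 2↦0, 3↦6, 4↦1, 5↦7, 6↦2, 7↦8, 8↦3, 9↦9, 10↦4]  zeros at y ∈ {2}
  x = 6: [0↦0, 1↦7, 2↦3, 3↦10, 4↦6, 5↦2, 6↦9, 7↦5, 8↦1, 9↦8, 10↦4]  zeros at y ∈ {0}
  x = 7: [0↦5, 1↦2, 2↦10, 3↦7, 4↦4, 5↦1, 6↦9, 7↦6, 8↦3, 9↦0, 10↦8]  zeros at y ∈ {9}
  x = 8: [0↦3, 1↦1, 2↦10, 3↦8, 4↦6, 5↦4, 6↦2, 7↦0, 8↦9, 9↦7, 10↦5]  zeros at y ∈ {7}
  x = 9: [0↦5, 1↦4, 2↦3, 3↦2, 4↦1, 5↦0, 6↦10, 7↦9, 8↦8, 9↦7, 10↦6]  zeros at y ∈ {5}
  x = 10: [0↦0, 1↦0, 2↦0, 3↦0, 4↦0, 5↦0, 6↦0, 7↦0, 8↦0, 9↦0, 10↦0]  zeros at y ∈ {0, 1, 2, 3, 4, 5, 6, 7, 8, 9, 10}
Collecting zeros: affine points = {(0, 1), (1, 10), (2, 8), (3, 6), (4, 4), (5, 2), (6, 0), (7, 9), (8, 7), (9, 5), (10, 0), (10, 1), (10, 2), (10, 3), (10, 4), (10, 5), (10, 6), (10, 7), (10, 8), (10, 9), (10, 10)}.
Total count |C(F_11)_aff| = 21.


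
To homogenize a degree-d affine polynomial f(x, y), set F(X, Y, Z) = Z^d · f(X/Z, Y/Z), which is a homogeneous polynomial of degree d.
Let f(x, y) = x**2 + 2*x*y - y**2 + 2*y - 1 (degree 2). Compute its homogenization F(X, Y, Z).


F(X, Y, Z) = X**2 + 2*X*Y - Y**2 + 2*Y*Z - Z**2

deg(f) = 2.
Substitute x = X/Z, y = Y/Z into f, then multiply by Z^2.
  monomial 1·x^2·y^0 ↦ 1·X^2·Y^0·Z^0.
  monomial 2·x^1·y^1 ↦ 2·X^1·Y^1·Z^0.
  monomial -1·x^0·y^2 ↦ -1·X^0·Y^2·Z^0.
  monomial 2·x^0·y^1 ↦ 2·X^0·Y^1·Z^1.
  monomial -1·x^0·y^0 ↦ -1·X^0·Y^0·Z^2.
Collecting: F(X, Y, Z) = X**2 + 2*X*Y - Y**2 + 2*Y*Z - Z**2.


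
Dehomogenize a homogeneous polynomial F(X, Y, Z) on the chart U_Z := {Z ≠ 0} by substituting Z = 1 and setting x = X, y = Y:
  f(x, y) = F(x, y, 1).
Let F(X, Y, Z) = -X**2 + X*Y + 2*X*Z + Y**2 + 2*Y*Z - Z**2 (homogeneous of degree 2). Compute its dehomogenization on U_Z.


f(x, y) = -x**2 + x*y + 2*x + y**2 + 2*y - 1

On U_Z we set Z = 1. Each monomial c·X^i·Y^j·Z^k in F becomes c·x^i·y^j·1^k = c·x^i·y^j.
Substituting Z = 1: F(X, Y, 1) = -x**2 + x*y + 2*x + y**2 + 2*y - 1.
Note: deg(f) ≤ deg(F) = 2; strict inequality happens when F is divisible by Z (lost terms).


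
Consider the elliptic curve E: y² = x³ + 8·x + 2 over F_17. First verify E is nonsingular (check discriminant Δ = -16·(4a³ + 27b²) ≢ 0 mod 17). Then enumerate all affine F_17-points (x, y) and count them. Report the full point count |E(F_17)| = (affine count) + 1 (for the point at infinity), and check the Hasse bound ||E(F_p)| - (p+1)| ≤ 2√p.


Affine points = {(0, 6), (0, 11), (2, 3), (2, 14), (3, 6), (3, 11), (4, 8), (4, 9), (8, 0), (9, 2), (9, 15), (13, 5), (13, 12), (14, 6), (14, 11)}; affine count = 15; |E(F_17)| = 16.

Discriminant check: Δ ∝ 4a³ + 27b² = 4·8³ + 27·2² = 4·512 + 27·4 ≡ 14 (mod 17). Nonzero ⇒ E is nonsingular.
For each x ∈ F_17, compute rhs = x³ + 8·x + 2 mod 17, then count y ∈ F_17 with y² ≡ rhs.
  x = 0: rhs = 2, matching y values: 6, 11 (2 points).
  x = 1: rhs = 11, matching y values: none (0 points).
  x = 2: rhs = 9, matching y values: 3, 14 (2 points).
  x = 3: rhs = 2, matching y values: 6, 11 (2 points).
  x = 4: rhs = 13, matching y values: 8, 9 (2 points).
  x = 5: rhs = 14, matching y values: none (0 points).
  x = 6: rhs = 11, matching y values: none (0 points).
  x = 7: rhs = 10, matching y values: none (0 points).
  x = 8: rhs = 0, matching y values: 0 (1 points).
  x = 9: rhs = 4, matching y values: 2, 15 (2 points).
  x = 10: rhs = 11, matching y values: none (0 points).
  x = 11: rhs = 10, matching y values: none (0 points).
  x = 12: rhs = 7, matching y values: none (0 points).
  x = 13: rhs = 8, matching y values: 5, 12 (2 points).
  x = 14: rhs = 2, matching y values: 6, 11 (2 points).
  x = 15: rhs = 12, matching y values: none (0 points).
  x = 16: rhs = 10, matching y values: none (0 points).
Total affine count: 15.
Full point count |E(F_17)| = 15 + 1 = 16.
Hasse bound: |16 − (17+1)| = |-2| = 2 ≤ 2√17 ≈ 8.2462 ✓.
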